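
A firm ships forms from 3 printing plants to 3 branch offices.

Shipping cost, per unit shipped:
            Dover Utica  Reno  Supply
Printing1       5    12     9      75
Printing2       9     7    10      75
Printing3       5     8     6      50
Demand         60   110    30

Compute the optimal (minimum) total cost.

An optimal shipping plan:
  Printing1→Dover: 60 × 5 = 300
  Printing1→Reno: 15 × 9 = 135
  Printing2→Utica: 75 × 7 = 525
  Printing3→Utica: 35 × 8 = 280
  Printing3→Reno: 15 × 6 = 90
Total = 300 + 135 + 525 + 280 + 90 = 1330.

1330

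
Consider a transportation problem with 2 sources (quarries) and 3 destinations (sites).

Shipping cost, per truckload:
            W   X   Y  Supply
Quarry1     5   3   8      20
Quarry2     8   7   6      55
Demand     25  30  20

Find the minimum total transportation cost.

450

One minimum-cost allocation:
  Quarry1–X: 20 truckloads
  Quarry2–W: 25 truckloads
  Quarry2–X: 10 truckloads
  Quarry2–Y: 20 truckloads
Total cost = 450.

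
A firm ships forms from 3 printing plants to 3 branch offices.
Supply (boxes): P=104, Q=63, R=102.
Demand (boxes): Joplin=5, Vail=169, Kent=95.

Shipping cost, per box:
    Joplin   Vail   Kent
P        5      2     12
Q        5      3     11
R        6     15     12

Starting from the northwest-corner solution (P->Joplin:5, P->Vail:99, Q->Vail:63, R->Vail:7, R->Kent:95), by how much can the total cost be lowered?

60

Current plan cost = 5·5 + 99·2 + 63·3 + 7·15 + 95·12 = 1657.
Optimal plan:
  P->Vail: 104 × 2 = 208
  Q->Vail: 63 × 3 = 189
  R->Joplin: 5 × 6 = 30
  R->Vail: 2 × 15 = 30
  R->Kent: 95 × 12 = 1140
Optimal cost = 1597.
Saving = 1657 − 1597 = 60.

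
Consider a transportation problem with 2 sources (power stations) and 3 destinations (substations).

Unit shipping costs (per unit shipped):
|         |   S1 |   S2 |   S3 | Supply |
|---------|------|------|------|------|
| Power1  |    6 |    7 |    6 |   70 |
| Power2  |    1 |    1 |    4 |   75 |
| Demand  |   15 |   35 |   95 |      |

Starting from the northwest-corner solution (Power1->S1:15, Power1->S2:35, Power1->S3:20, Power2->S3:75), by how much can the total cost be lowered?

185

Current plan cost = 15·6 + 35·7 + 20·6 + 75·4 = 755.
Optimal plan:
  Power1 to S3: 70 × 6 = 420
  Power2 to S1: 15 × 1 = 15
  Power2 to S2: 35 × 1 = 35
  Power2 to S3: 25 × 4 = 100
Optimal cost = 570.
Saving = 755 − 570 = 185.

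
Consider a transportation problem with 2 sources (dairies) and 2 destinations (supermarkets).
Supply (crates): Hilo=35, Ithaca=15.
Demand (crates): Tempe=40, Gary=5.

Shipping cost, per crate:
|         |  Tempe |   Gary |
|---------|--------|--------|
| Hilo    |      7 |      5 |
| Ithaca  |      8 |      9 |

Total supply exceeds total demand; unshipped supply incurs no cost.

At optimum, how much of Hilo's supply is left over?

0

An optimal plan:
  Hilo->Tempe: 30 × 7 = 210
  Hilo->Gary: 5 × 5 = 25
  Ithaca->Tempe: 10 × 8 = 80
Total cost = 315.
Hilo ships 35 of its 35, leaving 0.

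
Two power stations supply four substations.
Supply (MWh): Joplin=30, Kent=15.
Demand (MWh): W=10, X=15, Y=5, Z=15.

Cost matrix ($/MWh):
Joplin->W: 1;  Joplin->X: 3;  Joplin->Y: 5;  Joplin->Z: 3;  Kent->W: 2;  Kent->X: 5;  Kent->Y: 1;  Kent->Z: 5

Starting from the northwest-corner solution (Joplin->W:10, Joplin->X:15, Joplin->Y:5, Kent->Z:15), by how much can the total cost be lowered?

40

Current plan cost = 10·1 + 15·3 + 5·5 + 15·5 = $155.
Optimal plan:
  Joplin->X: 15 × $3 = $45
  Joplin->Z: 15 × $3 = $45
  Kent->W: 10 × $2 = $20
  Kent->Y: 5 × $1 = $5
Optimal cost = $115.
Saving = 155 − 115 = $40.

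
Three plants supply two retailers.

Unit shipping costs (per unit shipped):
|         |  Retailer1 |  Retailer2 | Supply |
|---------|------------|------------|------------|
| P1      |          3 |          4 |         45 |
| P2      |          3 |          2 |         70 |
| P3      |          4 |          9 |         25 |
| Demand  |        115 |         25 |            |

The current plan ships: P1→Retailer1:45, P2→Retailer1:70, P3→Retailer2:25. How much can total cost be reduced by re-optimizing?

Current plan cost = 45·3 + 70·3 + 25·9 = 570.
Optimal plan:
  P1–Retailer1: 45 × 3 = 135
  P2–Retailer1: 45 × 3 = 135
  P2–Retailer2: 25 × 2 = 50
  P3–Retailer1: 25 × 4 = 100
Optimal cost = 420.
Saving = 570 − 420 = 150.

150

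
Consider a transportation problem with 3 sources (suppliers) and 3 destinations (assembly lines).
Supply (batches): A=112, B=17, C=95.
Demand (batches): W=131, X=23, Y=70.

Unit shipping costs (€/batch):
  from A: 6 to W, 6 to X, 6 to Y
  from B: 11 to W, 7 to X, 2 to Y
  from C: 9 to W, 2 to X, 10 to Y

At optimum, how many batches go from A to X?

The minimum-cost plan:
  A→W: 59 × €6 = €354
  A→Y: 53 × €6 = €318
  B→Y: 17 × €2 = €34
  C→W: 72 × €9 = €648
  C→X: 23 × €2 = €46
Total cost = €1400.
The route A→X is not used.

0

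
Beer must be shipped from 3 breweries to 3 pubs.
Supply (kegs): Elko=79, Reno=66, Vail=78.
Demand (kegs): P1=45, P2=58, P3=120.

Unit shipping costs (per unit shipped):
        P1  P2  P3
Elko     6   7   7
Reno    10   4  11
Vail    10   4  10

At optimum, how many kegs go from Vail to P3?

The minimum-cost plan:
  Elko→P1: 37 × 6 = 222
  Elko→P3: 42 × 7 = 294
  Reno→P1: 8 × 10 = 80
  Reno→P2: 58 × 4 = 232
  Vail→P3: 78 × 10 = 780
Total cost = 1608.
So Vail→P3 carries 78 kegs.

78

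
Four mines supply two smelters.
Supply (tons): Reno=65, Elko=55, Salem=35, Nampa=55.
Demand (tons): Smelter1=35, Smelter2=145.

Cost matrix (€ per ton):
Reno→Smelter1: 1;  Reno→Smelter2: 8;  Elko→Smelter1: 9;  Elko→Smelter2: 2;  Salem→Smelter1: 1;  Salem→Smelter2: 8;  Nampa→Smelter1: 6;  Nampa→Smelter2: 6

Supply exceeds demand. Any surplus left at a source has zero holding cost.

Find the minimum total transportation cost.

755

Optimal allocation:
  Reno->Smelter2: 35 tons
  Elko->Smelter2: 55 tons
  Salem->Smelter1: 35 tons
  Nampa->Smelter2: 55 tons
Total cost = €755.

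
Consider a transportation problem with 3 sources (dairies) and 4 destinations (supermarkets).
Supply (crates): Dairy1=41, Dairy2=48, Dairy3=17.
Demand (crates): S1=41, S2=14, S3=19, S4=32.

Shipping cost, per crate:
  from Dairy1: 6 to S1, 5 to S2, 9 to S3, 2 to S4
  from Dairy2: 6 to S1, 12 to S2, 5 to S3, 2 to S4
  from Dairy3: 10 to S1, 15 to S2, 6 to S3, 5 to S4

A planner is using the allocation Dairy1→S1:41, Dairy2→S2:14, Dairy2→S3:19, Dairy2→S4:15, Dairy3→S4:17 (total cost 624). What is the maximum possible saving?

132

Current plan cost = 41·6 + 14·12 + 19·5 + 15·2 + 17·5 = 624.
Optimal plan:
  Dairy1 to S2: 14 × 5 = 70
  Dairy1 to S4: 27 × 2 = 54
  Dairy2 to S1: 41 × 6 = 246
  Dairy2 to S3: 2 × 5 = 10
  Dairy2 to S4: 5 × 2 = 10
  Dairy3 to S3: 17 × 6 = 102
Optimal cost = 492.
Saving = 624 − 492 = 132.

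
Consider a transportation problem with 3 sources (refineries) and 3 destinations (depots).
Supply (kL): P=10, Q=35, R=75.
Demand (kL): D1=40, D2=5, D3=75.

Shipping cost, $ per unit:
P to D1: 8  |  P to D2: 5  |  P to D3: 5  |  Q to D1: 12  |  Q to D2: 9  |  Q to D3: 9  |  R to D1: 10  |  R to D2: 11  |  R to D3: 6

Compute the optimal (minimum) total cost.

One minimum-cost allocation:
  P–D1: 5 × $8 = $40
  P–D2: 5 × $5 = $25
  Q–D1: 35 × $12 = $420
  R–D3: 75 × $6 = $450
Total = 40 + 25 + 420 + 450 = $935.

935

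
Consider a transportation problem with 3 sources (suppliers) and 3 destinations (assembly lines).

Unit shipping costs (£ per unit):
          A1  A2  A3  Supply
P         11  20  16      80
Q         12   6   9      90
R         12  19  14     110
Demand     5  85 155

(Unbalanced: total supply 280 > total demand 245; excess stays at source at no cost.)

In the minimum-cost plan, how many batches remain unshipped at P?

35

An optimal plan:
  P to A1: 5 batches
  P to A3: 40 batches
  Q to A2: 85 batches
  Q to A3: 5 batches
  R to A3: 110 batches
Total cost = £2790.
P ships 45 of its 80, leaving 35.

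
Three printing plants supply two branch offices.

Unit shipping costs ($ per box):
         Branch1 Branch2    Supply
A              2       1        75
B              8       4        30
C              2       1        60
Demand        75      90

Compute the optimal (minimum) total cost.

330

One minimum-cost allocation:
  A→Branch1: 75 boxes
  B→Branch2: 30 boxes
  C→Branch2: 60 boxes
Total cost = $330.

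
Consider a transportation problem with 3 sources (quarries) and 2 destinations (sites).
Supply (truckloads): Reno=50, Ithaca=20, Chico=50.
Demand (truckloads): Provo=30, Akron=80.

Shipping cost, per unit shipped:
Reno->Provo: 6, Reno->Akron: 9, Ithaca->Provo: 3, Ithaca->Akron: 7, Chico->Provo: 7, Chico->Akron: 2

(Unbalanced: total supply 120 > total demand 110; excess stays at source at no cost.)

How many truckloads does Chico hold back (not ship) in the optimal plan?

0

Minimum-cost shipments:
  Reno–Provo: 10 truckloads
  Reno–Akron: 30 truckloads
  Ithaca–Provo: 20 truckloads
  Chico–Akron: 50 truckloads
Total cost = 490.
Chico ships 50 of its 50, leaving 0.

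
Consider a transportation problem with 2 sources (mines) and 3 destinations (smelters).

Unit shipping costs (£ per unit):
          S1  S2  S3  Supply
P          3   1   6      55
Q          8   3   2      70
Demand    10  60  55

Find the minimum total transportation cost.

230

Optimal allocation:
  P to S1: 10 × £3 = £30
  P to S2: 45 × £1 = £45
  Q to S2: 15 × £3 = £45
  Q to S3: 55 × £2 = £110
Total = 30 + 45 + 45 + 110 = £230.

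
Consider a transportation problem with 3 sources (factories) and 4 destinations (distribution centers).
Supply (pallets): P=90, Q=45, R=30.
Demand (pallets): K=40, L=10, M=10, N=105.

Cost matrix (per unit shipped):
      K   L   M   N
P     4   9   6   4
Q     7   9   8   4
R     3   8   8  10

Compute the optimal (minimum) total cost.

700

An optimal shipping plan:
  P–K: 10 × 4 = 40
  P–L: 10 × 9 = 90
  P–M: 10 × 6 = 60
  P–N: 60 × 4 = 240
  Q–N: 45 × 4 = 180
  R–K: 30 × 3 = 90
Total = 40 + 90 + 60 + 240 + 180 + 90 = 700.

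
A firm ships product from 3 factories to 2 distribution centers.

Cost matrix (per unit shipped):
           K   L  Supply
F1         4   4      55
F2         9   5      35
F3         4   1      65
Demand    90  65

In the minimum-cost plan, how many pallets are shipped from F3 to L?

30

Solving gives:
  F1–K: 55 × 4 = 220
  F2–L: 35 × 5 = 175
  F3–K: 35 × 4 = 140
  F3–L: 30 × 1 = 30
Total cost = 565.
So F3→L carries 30 pallets.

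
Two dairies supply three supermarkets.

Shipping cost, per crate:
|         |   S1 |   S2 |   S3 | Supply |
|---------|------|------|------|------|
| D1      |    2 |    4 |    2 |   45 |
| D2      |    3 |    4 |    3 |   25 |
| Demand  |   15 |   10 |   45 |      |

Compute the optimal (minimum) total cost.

175

Optimal allocation:
  D1->S1: 15 × 2 = 30
  D1->S3: 30 × 2 = 60
  D2->S2: 10 × 4 = 40
  D2->S3: 15 × 3 = 45
Total = 30 + 60 + 40 + 45 = 175.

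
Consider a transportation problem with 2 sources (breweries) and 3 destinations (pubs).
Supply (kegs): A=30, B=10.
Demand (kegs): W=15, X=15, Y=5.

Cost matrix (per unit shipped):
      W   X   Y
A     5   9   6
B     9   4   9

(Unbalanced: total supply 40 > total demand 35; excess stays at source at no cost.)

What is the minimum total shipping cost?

190

An optimal shipping plan:
  A–W: 15 × 5 = 75
  A–X: 5 × 9 = 45
  A–Y: 5 × 6 = 30
  B–X: 10 × 4 = 40
Total = 75 + 45 + 30 + 40 = 190.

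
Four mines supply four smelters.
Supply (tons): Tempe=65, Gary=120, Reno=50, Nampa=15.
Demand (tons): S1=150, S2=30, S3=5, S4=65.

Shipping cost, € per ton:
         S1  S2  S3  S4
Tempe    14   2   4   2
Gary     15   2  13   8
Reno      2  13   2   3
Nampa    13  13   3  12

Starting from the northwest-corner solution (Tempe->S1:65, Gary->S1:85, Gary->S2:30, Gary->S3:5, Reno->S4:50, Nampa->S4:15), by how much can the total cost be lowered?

855

Current plan cost = 65·14 + 85·15 + 30·2 + 5·13 + 50·3 + 15·12 = €2640.
Optimal plan:
  Tempe–S4: 65 × €2 = €130
  Gary–S1: 90 × €15 = €1350
  Gary–S2: 30 × €2 = €60
  Reno–S1: 50 × €2 = €100
  Nampa–S1: 10 × €13 = €130
  Nampa–S3: 5 × €3 = €15
Optimal cost = €1785.
Saving = 2640 − 1785 = €855.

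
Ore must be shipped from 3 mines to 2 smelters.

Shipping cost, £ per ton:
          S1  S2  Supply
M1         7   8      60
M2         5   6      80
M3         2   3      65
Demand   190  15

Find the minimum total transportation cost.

965

A cheapest plan:
  M1 to S1: 45 × £7 = £315
  M1 to S2: 15 × £8 = £120
  M2 to S1: 80 × £5 = £400
  M3 to S1: 65 × £2 = £130
Total = 315 + 120 + 400 + 130 = £965.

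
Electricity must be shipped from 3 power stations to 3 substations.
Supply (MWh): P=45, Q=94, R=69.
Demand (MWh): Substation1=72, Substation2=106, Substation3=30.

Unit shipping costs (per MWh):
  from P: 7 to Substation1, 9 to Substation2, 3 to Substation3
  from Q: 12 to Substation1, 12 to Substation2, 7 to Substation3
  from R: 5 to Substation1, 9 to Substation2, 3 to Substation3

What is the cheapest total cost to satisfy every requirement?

1692

Optimal allocation:
  P→Substation1: 3 × 7 = 21
  P→Substation2: 12 × 9 = 108
  P→Substation3: 30 × 3 = 90
  Q→Substation2: 94 × 12 = 1128
  R→Substation1: 69 × 5 = 345
Total = 21 + 108 + 90 + 1128 + 345 = 1692.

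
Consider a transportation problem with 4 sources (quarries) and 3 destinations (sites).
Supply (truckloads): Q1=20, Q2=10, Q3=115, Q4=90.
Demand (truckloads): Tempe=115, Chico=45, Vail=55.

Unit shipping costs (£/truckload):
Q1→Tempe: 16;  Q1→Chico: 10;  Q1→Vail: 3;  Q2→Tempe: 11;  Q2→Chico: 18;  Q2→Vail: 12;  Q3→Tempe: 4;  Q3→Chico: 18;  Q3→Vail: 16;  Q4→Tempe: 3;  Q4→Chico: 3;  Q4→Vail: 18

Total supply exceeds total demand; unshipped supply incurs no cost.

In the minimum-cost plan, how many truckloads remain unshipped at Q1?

Minimum-cost shipments:
  Q1–Vail: 20 × £3 = £60
  Q2–Vail: 10 × £12 = £120
  Q3–Tempe: 70 × £4 = £280
  Q3–Vail: 25 × £16 = £400
  Q4–Tempe: 45 × £3 = £135
  Q4–Chico: 45 × £3 = £135
Total cost = £1130.
Q1 ships 20 of its 20, leaving 0.

0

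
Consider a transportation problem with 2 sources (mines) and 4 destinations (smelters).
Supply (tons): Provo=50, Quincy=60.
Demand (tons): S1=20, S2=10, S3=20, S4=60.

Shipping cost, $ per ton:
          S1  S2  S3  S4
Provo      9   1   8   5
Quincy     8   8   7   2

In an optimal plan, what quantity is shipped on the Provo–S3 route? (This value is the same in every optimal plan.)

Optimal shipments:
  Provo->S1: 20 × $9 = $180
  Provo->S2: 10 × $1 = $10
  Provo->S3: 20 × $8 = $160
  Quincy->S4: 60 × $2 = $120
Total cost = $470.
So Provo→S3 carries 20 tons.

20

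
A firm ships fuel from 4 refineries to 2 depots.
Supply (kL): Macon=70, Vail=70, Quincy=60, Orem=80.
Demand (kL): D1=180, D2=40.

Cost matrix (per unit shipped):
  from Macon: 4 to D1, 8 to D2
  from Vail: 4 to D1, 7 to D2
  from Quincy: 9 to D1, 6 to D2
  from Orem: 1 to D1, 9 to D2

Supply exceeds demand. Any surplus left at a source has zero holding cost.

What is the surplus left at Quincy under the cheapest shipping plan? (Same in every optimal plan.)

Minimum-cost shipments:
  Macon–D1: 30 × 4 = 120
  Vail–D1: 70 × 4 = 280
  Quincy–D2: 40 × 6 = 240
  Orem–D1: 80 × 1 = 80
Total cost = 720.
Quincy ships 40 of its 60, leaving 20.

20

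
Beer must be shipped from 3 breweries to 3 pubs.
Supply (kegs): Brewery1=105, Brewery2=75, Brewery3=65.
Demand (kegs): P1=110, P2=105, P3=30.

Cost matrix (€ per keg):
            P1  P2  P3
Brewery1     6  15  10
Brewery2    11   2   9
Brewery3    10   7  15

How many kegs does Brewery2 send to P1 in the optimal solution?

Optimal shipments:
  Brewery1–P1: 75 × €6 = €450
  Brewery1–P3: 30 × €10 = €300
  Brewery2–P2: 75 × €2 = €150
  Brewery3–P1: 35 × €10 = €350
  Brewery3–P2: 30 × €7 = €210
Total cost = €1460.
The route Brewery2→P1 is not used.

0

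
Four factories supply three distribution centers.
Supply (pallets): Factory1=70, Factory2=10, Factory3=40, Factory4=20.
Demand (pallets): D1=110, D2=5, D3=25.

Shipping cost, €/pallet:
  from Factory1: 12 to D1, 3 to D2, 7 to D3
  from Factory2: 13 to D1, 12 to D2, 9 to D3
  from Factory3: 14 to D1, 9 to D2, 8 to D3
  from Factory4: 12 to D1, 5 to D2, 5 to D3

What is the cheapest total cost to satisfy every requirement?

An optimal shipping plan:
  Factory1->D1: 65 pallets
  Factory1->D2: 5 pallets
  Factory2->D1: 10 pallets
  Factory3->D1: 35 pallets
  Factory3->D3: 5 pallets
  Factory4->D3: 20 pallets
Total cost = €1555.

1555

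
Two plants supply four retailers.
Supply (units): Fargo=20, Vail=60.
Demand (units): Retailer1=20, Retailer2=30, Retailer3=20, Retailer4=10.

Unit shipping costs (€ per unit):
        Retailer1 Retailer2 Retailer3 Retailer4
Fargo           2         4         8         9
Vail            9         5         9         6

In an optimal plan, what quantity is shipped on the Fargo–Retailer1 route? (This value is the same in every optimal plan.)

20

Solving gives:
  Fargo→Retailer1: 20 × €2 = €40
  Vail→Retailer2: 30 × €5 = €150
  Vail→Retailer3: 20 × €9 = €180
  Vail→Retailer4: 10 × €6 = €60
Total cost = €430.
So Fargo→Retailer1 carries 20 units.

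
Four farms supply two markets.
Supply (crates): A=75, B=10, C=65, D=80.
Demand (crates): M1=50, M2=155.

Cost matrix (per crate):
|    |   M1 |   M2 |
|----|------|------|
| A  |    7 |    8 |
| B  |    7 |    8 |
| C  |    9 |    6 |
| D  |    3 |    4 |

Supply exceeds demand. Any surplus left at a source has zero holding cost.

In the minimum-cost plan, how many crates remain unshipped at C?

0

Minimum-cost shipments:
  A→M2: 50 × 8 = 400
  B→M2: 10 × 8 = 80
  C→M2: 65 × 6 = 390
  D→M1: 50 × 3 = 150
  D→M2: 30 × 4 = 120
Total cost = 1140.
C ships 65 of its 65, leaving 0.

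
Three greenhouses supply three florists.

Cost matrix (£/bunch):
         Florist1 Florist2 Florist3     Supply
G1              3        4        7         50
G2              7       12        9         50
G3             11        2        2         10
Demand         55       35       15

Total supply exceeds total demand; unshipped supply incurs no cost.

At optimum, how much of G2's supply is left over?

5

Minimum-cost shipments:
  G1→Florist1: 15 × £3 = £45
  G1→Florist2: 35 × £4 = £140
  G2→Florist1: 40 × £7 = £280
  G2→Florist3: 5 × £9 = £45
  G3→Florist3: 10 × £2 = £20
Total cost = £530.
G2 ships 45 of its 50, leaving 5.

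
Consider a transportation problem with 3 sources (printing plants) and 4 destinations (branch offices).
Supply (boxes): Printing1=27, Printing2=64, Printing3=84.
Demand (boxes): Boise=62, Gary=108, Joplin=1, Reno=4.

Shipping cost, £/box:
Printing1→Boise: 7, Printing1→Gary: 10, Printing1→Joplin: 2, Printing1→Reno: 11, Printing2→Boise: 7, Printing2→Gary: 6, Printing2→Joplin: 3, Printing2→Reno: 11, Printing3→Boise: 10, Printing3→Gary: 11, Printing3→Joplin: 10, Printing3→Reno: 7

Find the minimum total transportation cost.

1440

One minimum-cost allocation:
  Printing1 to Boise: 26 × £7 = £182
  Printing1 to Joplin: 1 × £2 = £2
  Printing2 to Gary: 64 × £6 = £384
  Printing3 to Boise: 36 × £10 = £360
  Printing3 to Gary: 44 × £11 = £484
  Printing3 to Reno: 4 × £7 = £28
Total = 182 + 2 + 384 + 360 + 484 + 28 = £1440.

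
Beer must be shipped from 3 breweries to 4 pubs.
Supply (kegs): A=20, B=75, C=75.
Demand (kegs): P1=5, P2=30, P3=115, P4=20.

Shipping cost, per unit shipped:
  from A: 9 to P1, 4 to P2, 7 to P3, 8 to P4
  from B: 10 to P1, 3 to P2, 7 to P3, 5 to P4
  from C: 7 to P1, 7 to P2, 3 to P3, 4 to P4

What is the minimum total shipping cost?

740

An optimal shipping plan:
  A–P1: 5 × 9 = 45
  A–P3: 15 × 7 = 105
  B–P2: 30 × 3 = 90
  B–P3: 25 × 7 = 175
  B–P4: 20 × 5 = 100
  C–P3: 75 × 3 = 225
Total = 45 + 105 + 90 + 175 + 100 + 225 = 740.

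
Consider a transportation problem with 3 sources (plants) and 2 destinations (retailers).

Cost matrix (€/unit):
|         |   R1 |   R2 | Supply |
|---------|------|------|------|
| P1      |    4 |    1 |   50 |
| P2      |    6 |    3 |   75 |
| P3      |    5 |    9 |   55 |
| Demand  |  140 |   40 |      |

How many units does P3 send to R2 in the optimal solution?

0

Optimal shipments:
  P1→R1: 10 × €4 = €40
  P1→R2: 40 × €1 = €40
  P2→R1: 75 × €6 = €450
  P3→R1: 55 × €5 = €275
Total cost = €805.
The route P3→R2 is not used.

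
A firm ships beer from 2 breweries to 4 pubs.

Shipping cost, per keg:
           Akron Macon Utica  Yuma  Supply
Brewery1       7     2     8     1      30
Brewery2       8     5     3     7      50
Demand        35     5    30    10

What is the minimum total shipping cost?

An optimal shipping plan:
  Brewery1->Akron: 15 × 7 = 105
  Brewery1->Macon: 5 × 2 = 10
  Brewery1->Yuma: 10 × 1 = 10
  Brewery2->Akron: 20 × 8 = 160
  Brewery2->Utica: 30 × 3 = 90
Total = 105 + 10 + 10 + 160 + 90 = 375.

375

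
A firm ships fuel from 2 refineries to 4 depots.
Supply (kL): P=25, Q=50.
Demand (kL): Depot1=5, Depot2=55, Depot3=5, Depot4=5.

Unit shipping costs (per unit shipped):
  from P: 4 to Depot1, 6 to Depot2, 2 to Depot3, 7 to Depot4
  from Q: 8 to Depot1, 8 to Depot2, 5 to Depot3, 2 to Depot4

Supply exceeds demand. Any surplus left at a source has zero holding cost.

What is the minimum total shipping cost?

A cheapest plan:
  P→Depot1: 5 × 4 = 20
  P→Depot2: 15 × 6 = 90
  P→Depot3: 5 × 2 = 10
  Q→Depot2: 40 × 8 = 320
  Q→Depot4: 5 × 2 = 10
Total = 20 + 90 + 10 + 320 + 10 = 450.

450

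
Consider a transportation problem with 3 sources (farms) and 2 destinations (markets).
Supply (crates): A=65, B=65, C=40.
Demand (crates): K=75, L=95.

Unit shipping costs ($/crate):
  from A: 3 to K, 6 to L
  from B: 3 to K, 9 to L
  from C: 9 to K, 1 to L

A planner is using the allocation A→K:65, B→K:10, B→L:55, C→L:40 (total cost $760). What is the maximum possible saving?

165

Current plan cost = 65·3 + 10·3 + 55·9 + 40·1 = $760.
Optimal plan:
  A–K: 10 × $3 = $30
  A–L: 55 × $6 = $330
  B–K: 65 × $3 = $195
  C–L: 40 × $1 = $40
Optimal cost = $595.
Saving = 760 − 595 = $165.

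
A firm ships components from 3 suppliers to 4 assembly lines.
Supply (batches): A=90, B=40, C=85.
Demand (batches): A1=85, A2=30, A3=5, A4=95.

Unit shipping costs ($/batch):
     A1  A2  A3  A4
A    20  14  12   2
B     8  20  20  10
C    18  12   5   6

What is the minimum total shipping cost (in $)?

1725

One minimum-cost allocation:
  A->A4: 90 × $2 = $180
  B->A1: 40 × $8 = $320
  C->A1: 45 × $18 = $810
  C->A2: 30 × $12 = $360
  C->A3: 5 × $5 = $25
  C->A4: 5 × $6 = $30
Total = 180 + 320 + 810 + 360 + 25 + 30 = $1725.
(Supply check: A ships 90; B ships 40; C ships 85.)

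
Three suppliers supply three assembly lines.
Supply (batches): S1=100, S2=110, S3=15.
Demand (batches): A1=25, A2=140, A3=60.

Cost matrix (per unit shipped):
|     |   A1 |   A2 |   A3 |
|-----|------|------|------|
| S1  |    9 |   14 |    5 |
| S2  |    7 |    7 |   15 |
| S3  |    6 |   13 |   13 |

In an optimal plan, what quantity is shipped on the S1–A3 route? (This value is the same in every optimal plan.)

The minimum-cost plan:
  S1–A1: 10 × 9 = 90
  S1–A2: 30 × 14 = 420
  S1–A3: 60 × 5 = 300
  S2–A2: 110 × 7 = 770
  S3–A1: 15 × 6 = 90
Total cost = 1670.
So S1→A3 carries 60 batches.

60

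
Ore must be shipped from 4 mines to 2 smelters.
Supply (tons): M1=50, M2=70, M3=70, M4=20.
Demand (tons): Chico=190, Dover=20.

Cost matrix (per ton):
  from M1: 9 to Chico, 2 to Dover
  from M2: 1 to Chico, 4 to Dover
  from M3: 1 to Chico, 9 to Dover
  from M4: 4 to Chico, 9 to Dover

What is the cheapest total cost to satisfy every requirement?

A cheapest plan:
  M1->Chico: 30 × 9 = 270
  M1->Dover: 20 × 2 = 40
  M2->Chico: 70 × 1 = 70
  M3->Chico: 70 × 1 = 70
  M4->Chico: 20 × 4 = 80
Total = 270 + 40 + 70 + 70 + 80 = 530.
(Supply check: M1 ships 50; M2 ships 70; M3 ships 70; M4 ships 20.)

530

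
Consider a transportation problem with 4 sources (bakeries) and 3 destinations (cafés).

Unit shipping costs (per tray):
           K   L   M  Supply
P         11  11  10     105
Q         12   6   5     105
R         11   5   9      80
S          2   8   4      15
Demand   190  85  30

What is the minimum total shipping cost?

An optimal shipping plan:
  P–K: 105 trays
  Q–L: 75 trays
  Q–M: 30 trays
  R–K: 70 trays
  R–L: 10 trays
  S–K: 15 trays
Total cost = 2605.
(Supply check: P ships 105; Q ships 105; R ships 80; S ships 15.)

2605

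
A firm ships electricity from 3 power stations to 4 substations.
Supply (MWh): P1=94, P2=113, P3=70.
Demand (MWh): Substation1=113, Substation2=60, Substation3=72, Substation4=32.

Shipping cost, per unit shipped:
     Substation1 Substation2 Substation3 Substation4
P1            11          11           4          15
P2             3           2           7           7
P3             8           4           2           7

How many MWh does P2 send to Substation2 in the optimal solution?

Solving gives:
  P1->Substation1: 22 MWh
  P1->Substation3: 72 MWh
  P2->Substation1: 91 MWh
  P2->Substation2: 22 MWh
  P3->Substation2: 38 MWh
  P3->Substation4: 32 MWh
Total cost = 1223.
So P2→Substation2 carries 22 MWh.

22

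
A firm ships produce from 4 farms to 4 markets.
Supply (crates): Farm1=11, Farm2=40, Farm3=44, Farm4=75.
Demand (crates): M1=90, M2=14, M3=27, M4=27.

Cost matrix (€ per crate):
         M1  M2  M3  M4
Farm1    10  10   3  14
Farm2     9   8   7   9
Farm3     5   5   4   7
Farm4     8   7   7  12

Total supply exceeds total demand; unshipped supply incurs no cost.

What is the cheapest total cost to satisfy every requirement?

One minimum-cost allocation:
  Farm1–M3: 11 × €3 = €33
  Farm2–M3: 1 × €7 = €7
  Farm2–M4: 27 × €9 = €243
  Farm3–M1: 29 × €5 = €145
  Farm3–M3: 15 × €4 = €60
  Farm4–M1: 61 × €8 = €488
  Farm4–M2: 14 × €7 = €98
Total = 33 + 7 + 243 + 145 + 60 + 488 + 98 = €1074.
(Supply check: Farm1 ships 11; Farm2 ships 28; Farm3 ships 44; Farm4 ships 75.)

1074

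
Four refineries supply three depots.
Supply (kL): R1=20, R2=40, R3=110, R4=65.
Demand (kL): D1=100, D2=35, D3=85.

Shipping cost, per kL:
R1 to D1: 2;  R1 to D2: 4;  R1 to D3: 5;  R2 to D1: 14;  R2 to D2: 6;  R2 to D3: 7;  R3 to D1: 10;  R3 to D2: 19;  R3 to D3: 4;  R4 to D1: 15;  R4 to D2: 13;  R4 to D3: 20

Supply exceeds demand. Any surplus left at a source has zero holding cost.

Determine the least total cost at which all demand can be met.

1655

Optimal allocation:
  R1 to D1: 20 × 2 = 40
  R2 to D2: 35 × 6 = 210
  R2 to D3: 5 × 7 = 35
  R3 to D1: 30 × 10 = 300
  R3 to D3: 80 × 4 = 320
  R4 to D1: 50 × 15 = 750
Total = 40 + 210 + 35 + 300 + 320 + 750 = 1655.
(Supply check: R1 ships 20; R2 ships 40; R3 ships 110; R4 ships 50.)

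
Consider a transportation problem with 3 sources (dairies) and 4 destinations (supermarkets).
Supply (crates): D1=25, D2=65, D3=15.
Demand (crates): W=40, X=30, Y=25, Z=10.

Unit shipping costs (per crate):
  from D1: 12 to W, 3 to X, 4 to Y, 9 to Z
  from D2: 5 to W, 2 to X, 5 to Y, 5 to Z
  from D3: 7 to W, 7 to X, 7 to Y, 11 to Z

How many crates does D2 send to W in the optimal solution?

Optimal shipments:
  D1->Y: 25 × 4 = 100
  D2->W: 25 × 5 = 125
  D2->X: 30 × 2 = 60
  D2->Z: 10 × 5 = 50
  D3->W: 15 × 7 = 105
Total cost = 440.
So D2→W carries 25 crates.

25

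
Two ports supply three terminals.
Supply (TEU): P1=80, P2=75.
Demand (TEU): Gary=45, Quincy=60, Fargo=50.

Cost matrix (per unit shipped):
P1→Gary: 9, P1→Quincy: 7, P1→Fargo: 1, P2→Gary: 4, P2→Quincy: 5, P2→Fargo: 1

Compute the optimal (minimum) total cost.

590

A cheapest plan:
  P1->Quincy: 30 × 7 = 210
  P1->Fargo: 50 × 1 = 50
  P2->Gary: 45 × 4 = 180
  P2->Quincy: 30 × 5 = 150
Total = 210 + 50 + 180 + 150 = 590.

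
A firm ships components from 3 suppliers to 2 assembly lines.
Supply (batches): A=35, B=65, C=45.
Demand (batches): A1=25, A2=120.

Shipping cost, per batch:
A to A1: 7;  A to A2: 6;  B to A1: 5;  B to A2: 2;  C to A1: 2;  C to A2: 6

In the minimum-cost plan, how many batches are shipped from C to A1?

25

Optimal shipments:
  A–A2: 35 × 6 = 210
  B–A2: 65 × 2 = 130
  C–A1: 25 × 2 = 50
  C–A2: 20 × 6 = 120
Total cost = 510.
So C→A1 carries 25 batches.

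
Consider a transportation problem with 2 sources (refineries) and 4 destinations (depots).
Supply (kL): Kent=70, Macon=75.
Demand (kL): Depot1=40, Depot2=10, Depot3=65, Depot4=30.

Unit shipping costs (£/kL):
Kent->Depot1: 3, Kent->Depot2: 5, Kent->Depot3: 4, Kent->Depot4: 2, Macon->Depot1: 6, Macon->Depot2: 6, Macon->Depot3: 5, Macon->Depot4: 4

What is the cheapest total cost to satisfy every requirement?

565

One minimum-cost allocation:
  Kent–Depot1: 40 × £3 = £120
  Kent–Depot4: 30 × £2 = £60
  Macon–Depot2: 10 × £6 = £60
  Macon–Depot3: 65 × £5 = £325
Total = 120 + 60 + 60 + 325 = £565.
(Supply check: Kent ships 70; Macon ships 75.)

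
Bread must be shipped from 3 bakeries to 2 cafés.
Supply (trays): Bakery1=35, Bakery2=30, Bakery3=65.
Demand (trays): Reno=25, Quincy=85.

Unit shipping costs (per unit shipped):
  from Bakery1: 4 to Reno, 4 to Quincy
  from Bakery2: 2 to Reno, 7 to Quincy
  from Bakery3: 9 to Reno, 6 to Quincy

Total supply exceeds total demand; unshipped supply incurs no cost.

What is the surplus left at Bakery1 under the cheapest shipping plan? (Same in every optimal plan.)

0

An optimal plan:
  Bakery1–Quincy: 35 × 4 = 140
  Bakery2–Reno: 25 × 2 = 50
  Bakery3–Quincy: 50 × 6 = 300
Total cost = 490.
Bakery1 ships 35 of its 35, leaving 0.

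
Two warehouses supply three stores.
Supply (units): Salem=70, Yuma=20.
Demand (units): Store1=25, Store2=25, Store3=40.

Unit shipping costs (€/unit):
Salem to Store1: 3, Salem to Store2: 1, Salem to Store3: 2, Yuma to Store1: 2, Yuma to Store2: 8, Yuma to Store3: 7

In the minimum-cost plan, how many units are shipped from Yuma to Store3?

0

Solving gives:
  Salem–Store1: 5 × €3 = €15
  Salem–Store2: 25 × €1 = €25
  Salem–Store3: 40 × €2 = €80
  Yuma–Store1: 20 × €2 = €40
Total cost = €160.
The route Yuma→Store3 is not used.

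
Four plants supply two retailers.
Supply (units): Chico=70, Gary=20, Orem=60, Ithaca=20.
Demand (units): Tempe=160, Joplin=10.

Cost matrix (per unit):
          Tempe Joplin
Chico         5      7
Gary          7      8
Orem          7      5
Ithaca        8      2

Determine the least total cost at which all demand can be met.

1010

An optimal shipping plan:
  Chico–Tempe: 70 × 5 = 350
  Gary–Tempe: 20 × 7 = 140
  Orem–Tempe: 60 × 7 = 420
  Ithaca–Tempe: 10 × 8 = 80
  Ithaca–Joplin: 10 × 2 = 20
Total = 350 + 140 + 420 + 80 + 20 = 1010.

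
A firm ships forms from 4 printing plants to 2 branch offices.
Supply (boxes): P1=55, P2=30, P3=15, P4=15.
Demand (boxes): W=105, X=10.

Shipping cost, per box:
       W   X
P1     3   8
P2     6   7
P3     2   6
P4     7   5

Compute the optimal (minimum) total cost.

One minimum-cost allocation:
  P1 to W: 55 × 3 = 165
  P2 to W: 30 × 6 = 180
  P3 to W: 15 × 2 = 30
  P4 to W: 5 × 7 = 35
  P4 to X: 10 × 5 = 50
Total = 165 + 180 + 30 + 35 + 50 = 460.
(Supply check: P1 ships 55; P2 ships 30; P3 ships 15; P4 ships 15.)

460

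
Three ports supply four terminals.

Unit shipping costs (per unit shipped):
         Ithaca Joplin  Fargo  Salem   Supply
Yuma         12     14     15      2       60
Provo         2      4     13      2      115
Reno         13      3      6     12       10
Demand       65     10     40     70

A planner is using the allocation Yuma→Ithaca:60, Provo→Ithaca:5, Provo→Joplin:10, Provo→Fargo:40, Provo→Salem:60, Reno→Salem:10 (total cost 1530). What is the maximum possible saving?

770

Current plan cost = 60·12 + 5·2 + 10·4 + 40·13 + 60·2 + 10·12 = 1530.
Optimal plan:
  Yuma→Salem: 60 TEU
  Provo→Ithaca: 65 TEU
  Provo→Joplin: 10 TEU
  Provo→Fargo: 30 TEU
  Provo→Salem: 10 TEU
  Reno→Fargo: 10 TEU
Optimal cost = 760.
Saving = 1530 − 760 = 770.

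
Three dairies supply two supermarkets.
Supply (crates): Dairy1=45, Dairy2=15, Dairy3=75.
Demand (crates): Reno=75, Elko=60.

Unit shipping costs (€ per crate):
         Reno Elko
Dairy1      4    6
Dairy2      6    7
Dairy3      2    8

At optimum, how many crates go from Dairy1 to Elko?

45

Optimal shipments:
  Dairy1->Elko: 45 × €6 = €270
  Dairy2->Elko: 15 × €7 = €105
  Dairy3->Reno: 75 × €2 = €150
Total cost = €525.
So Dairy1→Elko carries 45 crates.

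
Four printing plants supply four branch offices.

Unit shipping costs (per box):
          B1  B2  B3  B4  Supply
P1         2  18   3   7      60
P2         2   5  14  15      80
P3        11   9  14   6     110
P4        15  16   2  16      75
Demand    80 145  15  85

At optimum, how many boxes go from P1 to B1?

60

The minimum-cost plan:
  P1->B1: 60 boxes
  P2->B1: 20 boxes
  P2->B2: 60 boxes
  P3->B2: 25 boxes
  P3->B4: 85 boxes
  P4->B2: 60 boxes
  P4->B3: 15 boxes
Total cost = 2185.
So P1→B1 carries 60 boxes.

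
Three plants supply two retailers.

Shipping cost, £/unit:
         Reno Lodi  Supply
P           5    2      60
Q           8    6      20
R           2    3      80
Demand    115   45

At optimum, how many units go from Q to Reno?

20

Solving gives:
  P–Reno: 15 units
  P–Lodi: 45 units
  Q–Reno: 20 units
  R–Reno: 80 units
Total cost = £485.
So Q→Reno carries 20 units.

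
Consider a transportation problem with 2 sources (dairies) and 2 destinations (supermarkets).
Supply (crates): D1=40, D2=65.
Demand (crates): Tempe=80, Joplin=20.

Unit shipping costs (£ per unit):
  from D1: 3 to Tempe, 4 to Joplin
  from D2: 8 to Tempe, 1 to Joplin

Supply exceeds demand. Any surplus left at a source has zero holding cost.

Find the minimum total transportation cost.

460

One minimum-cost allocation:
  D1 to Tempe: 40 crates
  D2 to Tempe: 40 crates
  D2 to Joplin: 20 crates
Total cost = £460.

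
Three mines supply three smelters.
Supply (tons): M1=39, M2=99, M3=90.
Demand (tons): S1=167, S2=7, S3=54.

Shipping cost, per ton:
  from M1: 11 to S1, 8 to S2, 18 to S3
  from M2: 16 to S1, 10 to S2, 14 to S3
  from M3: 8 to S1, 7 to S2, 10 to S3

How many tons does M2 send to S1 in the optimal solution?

38

Optimal shipments:
  M1 to S1: 39 tons
  M2 to S1: 38 tons
  M2 to S2: 7 tons
  M2 to S3: 54 tons
  M3 to S1: 90 tons
Total cost = 2583.
So M2→S1 carries 38 tons.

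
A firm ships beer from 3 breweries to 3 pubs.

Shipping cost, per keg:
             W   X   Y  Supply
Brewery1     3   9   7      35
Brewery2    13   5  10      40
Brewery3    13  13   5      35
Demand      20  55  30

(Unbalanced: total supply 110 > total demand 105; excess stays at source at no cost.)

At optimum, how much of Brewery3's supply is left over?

Minimum-cost shipments:
  Brewery1→W: 20 × 3 = 60
  Brewery1→X: 15 × 9 = 135
  Brewery2→X: 40 × 5 = 200
  Brewery3→Y: 30 × 5 = 150
Total cost = 545.
Brewery3 ships 30 of its 35, leaving 5.

5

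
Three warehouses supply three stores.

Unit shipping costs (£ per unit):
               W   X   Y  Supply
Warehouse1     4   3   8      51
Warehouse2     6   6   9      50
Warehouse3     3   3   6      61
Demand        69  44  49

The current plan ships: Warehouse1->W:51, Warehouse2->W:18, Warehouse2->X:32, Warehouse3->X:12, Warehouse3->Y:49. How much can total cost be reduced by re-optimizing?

Current plan cost = 51·4 + 18·6 + 32·6 + 12·3 + 49·6 = £834.
Optimal plan:
  Warehouse1 to W: 7 × £4 = £28
  Warehouse1 to X: 44 × £3 = £132
  Warehouse2 to W: 50 × £6 = £300
  Warehouse3 to W: 12 × £3 = £36
  Warehouse3 to Y: 49 × £6 = £294
Optimal cost = £790.
Saving = 834 − 790 = £44.

44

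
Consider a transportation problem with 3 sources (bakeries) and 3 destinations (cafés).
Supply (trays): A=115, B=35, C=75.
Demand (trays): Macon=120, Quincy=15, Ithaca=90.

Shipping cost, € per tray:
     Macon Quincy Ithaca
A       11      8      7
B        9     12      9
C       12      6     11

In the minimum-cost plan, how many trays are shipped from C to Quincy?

Solving gives:
  A→Macon: 25 × €11 = €275
  A→Ithaca: 90 × €7 = €630
  B→Macon: 35 × €9 = €315
  C→Macon: 60 × €12 = €720
  C→Quincy: 15 × €6 = €90
Total cost = €2030.
So C→Quincy carries 15 trays.

15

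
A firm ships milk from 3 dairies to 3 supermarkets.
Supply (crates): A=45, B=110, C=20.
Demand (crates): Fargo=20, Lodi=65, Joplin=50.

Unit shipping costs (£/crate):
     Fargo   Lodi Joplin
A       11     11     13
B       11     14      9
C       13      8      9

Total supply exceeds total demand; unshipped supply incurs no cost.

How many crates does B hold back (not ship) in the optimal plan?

40

Minimum-cost shipments:
  A–Lodi: 45 × £11 = £495
  B–Fargo: 20 × £11 = £220
  B–Joplin: 50 × £9 = £450
  C–Lodi: 20 × £8 = £160
Total cost = £1325.
B ships 70 of its 110, leaving 40.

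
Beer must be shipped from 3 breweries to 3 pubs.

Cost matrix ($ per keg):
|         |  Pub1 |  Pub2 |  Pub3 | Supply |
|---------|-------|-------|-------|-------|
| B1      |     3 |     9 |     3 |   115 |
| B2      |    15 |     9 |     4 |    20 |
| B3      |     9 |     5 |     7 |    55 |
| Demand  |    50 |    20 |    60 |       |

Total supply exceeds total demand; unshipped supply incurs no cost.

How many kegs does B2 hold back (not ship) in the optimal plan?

20

Minimum-cost shipments:
  B1–Pub1: 50 × $3 = $150
  B1–Pub3: 60 × $3 = $180
  B3–Pub2: 20 × $5 = $100
Total cost = $430.
B2 ships 0 of its 20, leaving 20.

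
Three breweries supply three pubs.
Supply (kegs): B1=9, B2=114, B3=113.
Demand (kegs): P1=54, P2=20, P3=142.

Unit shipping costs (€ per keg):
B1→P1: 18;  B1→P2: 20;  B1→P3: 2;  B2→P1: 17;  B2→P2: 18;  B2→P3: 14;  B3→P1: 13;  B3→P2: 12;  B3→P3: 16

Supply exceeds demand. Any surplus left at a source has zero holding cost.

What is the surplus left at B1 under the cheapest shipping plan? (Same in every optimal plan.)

0

An optimal plan:
  B1->P3: 9 kegs
  B2->P3: 114 kegs
  B3->P1: 54 kegs
  B3->P2: 20 kegs
  B3->P3: 19 kegs
Total cost = €2860.
B1 ships 9 of its 9, leaving 0.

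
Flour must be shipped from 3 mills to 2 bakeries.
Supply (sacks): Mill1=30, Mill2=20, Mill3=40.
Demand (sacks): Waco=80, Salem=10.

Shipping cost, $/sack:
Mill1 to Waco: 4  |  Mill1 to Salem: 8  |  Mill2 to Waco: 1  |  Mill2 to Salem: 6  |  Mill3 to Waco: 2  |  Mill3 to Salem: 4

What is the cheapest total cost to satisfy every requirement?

240

An optimal shipping plan:
  Mill1->Waco: 30 sacks
  Mill2->Waco: 20 sacks
  Mill3->Waco: 30 sacks
  Mill3->Salem: 10 sacks
Total cost = $240.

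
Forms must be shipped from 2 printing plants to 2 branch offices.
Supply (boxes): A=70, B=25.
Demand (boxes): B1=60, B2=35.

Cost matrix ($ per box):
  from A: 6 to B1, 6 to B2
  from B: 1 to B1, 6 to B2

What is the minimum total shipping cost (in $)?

One minimum-cost allocation:
  A to B1: 35 × $6 = $210
  A to B2: 35 × $6 = $210
  B to B1: 25 × $1 = $25
Total = 210 + 210 + 25 = $445.

445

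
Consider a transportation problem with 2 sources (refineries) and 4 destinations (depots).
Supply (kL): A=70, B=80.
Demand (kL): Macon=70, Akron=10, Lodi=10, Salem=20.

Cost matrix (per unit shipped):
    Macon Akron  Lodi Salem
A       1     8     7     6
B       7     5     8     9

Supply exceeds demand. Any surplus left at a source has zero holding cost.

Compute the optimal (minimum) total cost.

A cheapest plan:
  A to Macon: 70 × 1 = 70
  B to Akron: 10 × 5 = 50
  B to Lodi: 10 × 8 = 80
  B to Salem: 20 × 9 = 180
Total = 70 + 50 + 80 + 180 = 380.

380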